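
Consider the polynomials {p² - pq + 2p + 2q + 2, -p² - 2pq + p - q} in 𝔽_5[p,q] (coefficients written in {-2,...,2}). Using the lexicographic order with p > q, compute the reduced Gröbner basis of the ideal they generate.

The reduced Gröbner basis is the canonical form of the ideal for this ordering.

f_1 = p² - pq + 2p + 2q + 2, LT = p².
f_2 = -p² - 2pq + p - q, LT = p².

S(f_1,f_2): lcm = p². S = 2pq - 2p + q + 2.
  leading term pq: no divisor's leading term divides it; move 2pq to the remainder.
  leading term p: no divisor's leading term divides it; move -2p to the remainder.
  leading term q: no divisor's leading term divides it; move q to the remainder.
  leading term 1: no divisor's leading term divides it; move 2 to the remainder.
  remainder 2pq - 2p + q + 2 ≠ 0; add g_3 = 2pq - 2p + q + 2 to the basis.

S(f_1,g_3): lcm = p²q. S = p² - pq² - pq - p + 2q² + 2q.
  leading term p²: subtract (1)·f_1 from p² - pq² - pq - p + 2q² + 2q → -pq² + 2p + 2q² - 2
  leading term pq²: subtract (2q)·g_3 from -pq² + 2p + 2q² - 2 → -pq + 2p + q - 2
  leading term pq: subtract (2)·g_3 from -pq + 2p + q - 2 → p - q - 1
  leading term p: no divisor's leading term divides it; move p to the remainder.
  leading term q: no divisor's leading term divides it; move -q to the remainder.
  leading term 1: no divisor's leading term divides it; move -1 to the remainder.
  remainder p - q - 1 ≠ 0; add g_4 = p - q - 1 to the basis.

S(g_3,g_4): lcm = pq. S = -p + q² - q + 1.
  leading term p: subtract (-1)·g_4 from -p + q² - q + 1 → q² - 2q
  leading term q²: no divisor's leading term divides it; move q² to the remainder.
  leading term q: no divisor's leading term divides it; move -2q to the remainder.
  remainder q² - 2q ≠ 0; add g_5 = q² - 2q to the basis.

The other S-polynomials (S(f_2,g_3), S(f_1,g_4), S(f_2,g_4), S(f_1,g_5), S(f_2,g_5), S(g_3,g_5), S(g_4,g_5)) all reduce to 0 modulo the current basis, so we have a Gröbner basis.
Inter-reduce: drop elements whose leading term is divisible by another's, tail-reduce, and make monic.

G = {p - q - 1, q² - 2q}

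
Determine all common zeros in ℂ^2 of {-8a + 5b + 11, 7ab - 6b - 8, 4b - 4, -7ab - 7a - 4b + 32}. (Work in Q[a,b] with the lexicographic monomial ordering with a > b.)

Compute a lex Gröbner basis by Buchberger's algorithm.
f_1 = -8a + 5b + 11, LT = a.
f_2 = 7ab - 6b - 8, LT = ab.
f_3 = 4b - 4, LT = b.
f_4 = -7ab - 7a - 4b + 32, LT = ab.

The S-polynomials (S(f_1,f_2), S(f_1,f_3), S(f_1,f_4), S(f_2,f_3), S(f_2,f_4), S(f_3,f_4)) all reduce to 0 modulo the current basis, so we have a Gröbner basis.
Inter-reduce: drop elements whose leading term is divisible by another's, tail-reduce, and make monic.
Reduced Gröbner basis: {a - 2, b - 1}.

Since the basis is lex-ordered, b - 1 is univariate in b. Its roots are {1}. Back-substituting each root into the other basis elements fixes the other coordinates.
  b = 1: the earlier basis element becomes a - 2 = 0, giving a = 2 — point (2, 1).
This is the nonlinear analogue of row-reducing a linear system.

{(2, 1)}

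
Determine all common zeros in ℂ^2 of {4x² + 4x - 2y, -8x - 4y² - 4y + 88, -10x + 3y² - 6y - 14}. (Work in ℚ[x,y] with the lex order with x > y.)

Compute a lex Gröbner basis by Buchberger's algorithm.
f_1 = 4x² + 4x - 2y, LT = x².
f_2 = -8x - 4y² - 4y + 88, LT = x.
f_3 = -10x + 3y² - 6y - 14, LT = x.

S(f_1,f_2): lcm = x². S = -½xy² - ½xy + 12x - ½y.
  leading term xy²: subtract (1/16y²)·f_2 from -½xy² - ½xy + 12x - ½y → -½xy + 12x + ¼y⁴ + ¼y³ - 11/2y² - ½y
  leading term xy: subtract (1/16y)·f_2 from -½xy + 12x + ¼y⁴ + ¼y³ - 11/2y² - ½y → 12x + ¼y⁴ + ½y³ - 21/4y² - 6y
  leading term x: subtract (-3/2)·f_2 from 12x + ¼y⁴ + ½y³ - 21/4y² - 6y → ¼y⁴ + ½y³ - 45/4y² - 12y + 132
  leading term y⁴: no divisor's leading term divides it; move ¼y⁴ to the remainder.
  leading term y³: no divisor's leading term divides it; move ½y³ to the remainder.
  leading term y²: no divisor's leading term divides it; move -45/4y² to the remainder.
  leading term y: no divisor's leading term divides it; move -12y to the remainder.
  leading term 1: no divisor's leading term divides it; move 132 to the remainder.
  remainder ¼y⁴ + ½y³ - 45/4y² - 12y + 132 ≠ 0; add h_4 = ¼y⁴ + ½y³ - 45/4y² - 12y + 132 to the basis.

S(f_1,f_3): lcm = x². S = 3/10xy² - ⅗xy - ⅖x - ½y.
  leading term xy²: subtract (-3/80y²)·f_2 from 3/10xy² - ⅗xy - ⅖x - ½y → -⅗xy - ⅖x - 3/20y⁴ - 3/20y³ + 33/10y² - ½y
  leading term xy: subtract (3/40y)·f_2 from -⅗xy - ⅖x - 3/20y⁴ - 3/20y³ + 33/10y² - ½y → -⅖x - 3/20y⁴ + 3/20y³ + 18/5y² - 71/10y
  leading term x: subtract (1/20)·f_2 from -⅖x - 3/20y⁴ + 3/20y³ + 18/5y² - 71/10y → -3/20y⁴ + 3/20y³ + 19/5y² - 69/10y - 22/5
  leading term y⁴: subtract (-⅗)·h_4 from -3/20y⁴ + 3/20y³ + 19/5y² - 69/10y - 22/5 → 9/20y³ - 59/20y² - 141/10y + 374/5
  leading term y³: no divisor's leading term divides it; move 9/20y³ to the remainder.
  leading term y²: no divisor's leading term divides it; move -59/20y² to the remainder.
  leading term y: no divisor's leading term divides it; move -141/10y to the remainder.
  leading term 1: no divisor's leading term divides it; move 374/5 to the remainder.
  remainder 9/20y³ - 59/20y² - 141/10y + 374/5 ≠ 0; add h_5 = 9/20y³ - 59/20y² - 141/10y + 374/5 to the basis.

S(f_2,f_3): lcm = x. S = ⅘y² - 1/10y - 62/5.
  leading term y²: no divisor's leading term divides it; move ⅘y² to the remainder.
  leading term y: no divisor's leading term divides it; move -1/10y to the remainder.
  leading term 1: no divisor's leading term divides it; move -62/5 to the remainder.
  remainder ⅘y² - 1/10y - 62/5 ≠ 0; add h_6 = ⅘y² - 1/10y - 62/5 to the basis.

S(f_1,h_4): leading monomials are coprime, so the S-polynomial reduces to 0 (Buchberger's first criterion).
S(f_2,h_4): leading monomials are coprime, so the S-polynomial reduces to 0 (Buchberger's first criterion).
S(f_3,h_4): leading monomials are coprime, so the S-polynomial reduces to 0 (Buchberger's first criterion).
S(f_1,h_5): leading monomials are coprime, so the S-polynomial reduces to 0 (Buchberger's first criterion).
S(f_2,h_5): leading monomials are coprime, so the S-polynomial reduces to 0 (Buchberger's first criterion).
S(f_3,h_5): leading monomials are coprime, so the S-polynomial reduces to 0 (Buchberger's first criterion).
S(h_4,h_5): lcm = y⁴. S = 77/9y³ - 41/3y² - 1928/9y + 528.
  leading term y³: subtract (1540/81)·h_5 from 77/9y³ - 41/3y² - 1928/9y + 528 → 3436/81y² + 1454/27y - 72424/81
  leading term y²: subtract (4295/81)·h_6 from 3436/81y² + 1454/27y - 72424/81 → 9583/162y - 19166/81
  leading term y: no divisor's leading term divides it; move 9583/162y to the remainder.
  leading term 1: no divisor's leading term divides it; move -19166/81 to the remainder.
  remainder 9583/162y - 19166/81 ≠ 0; add h_7 = 9583/162y - 19166/81 to the basis.

S(f_1,h_6): leading monomials are coprime, so the S-polynomial reduces to 0 (Buchberger's first criterion).
S(f_2,h_6): leading monomials are coprime, so the S-polynomial reduces to 0 (Buchberger's first criterion).
S(f_3,h_6): leading monomials are coprime, so the S-polynomial reduces to 0 (Buchberger's first criterion).
S(h_4,h_6): lcm = y⁴. S = 17/8y³ - 59/2y² - 48y + 528.
  leading term y³: subtract (85/18)·h_5 from 17/8y³ - 59/2y² - 48y + 528 → -1121/72y² + 223/12y + 1573/9
  leading term y²: subtract (-5605/288)·h_6 from -1121/72y² + 223/12y + 1573/9 → 9583/576y - 9583/144
  leading term y: subtract (9/32)·h_7 from 9583/576y - 9583/144 → 0
  remainder 0.

S(h_5,h_6): lcm = y³. S = -463/72y² - 95/6y + 1496/9.
  leading term y²: subtract (-2315/288)·h_6 from -463/72y² - 95/6y + 1496/9 → -9583/576y + 9583/144
  leading term y: subtract (-9/32)·h_7 from -9583/576y + 9583/144 → 0
  remainder 0.

S(f_1,h_7): leading monomials are coprime, so the S-polynomial reduces to 0 (Buchberger's first criterion).
S(f_2,h_7): leading monomials are coprime, so the S-polynomial reduces to 0 (Buchberger's first criterion).
S(f_3,h_7): leading monomials are coprime, so the S-polynomial reduces to 0 (Buchberger's first criterion).
S(h_4,h_7): lcm = y⁴. S = 6y³ - 45y² - 48y + 528.
  leading term y³: subtract (40/3)·h_5 from 6y³ - 45y² - 48y + 528 → -17/3y² + 140y - 1408/3
  leading term y²: subtract (-85/12)·h_6 from -17/3y² + 140y - 1408/3 → 3343/24y - 3343/6
  leading term y: subtract (90261/38332)·h_7 from 3343/24y - 3343/6 → 0
  remainder 0.

S(h_5,h_7): lcm = y³. S = -23/9y² - 94/3y + 1496/9.
  leading term y²: subtract (-115/36)·h_6 from -23/9y² - 94/3y + 1496/9 → -2279/72y + 2279/18
  leading term y: subtract (-20511/38332)·h_7 from -2279/72y + 2279/18 → 0
  remainder 0.

S(h_6,h_7): lcm = y². S = 31/8y - 31/2.
  leading term y: subtract (2511/38332)·h_7 from 31/8y - 31/2 → 0
  remainder 0.

Every S-polynomial of the final basis reduces to 0, so we have a Gröbner basis.
Inter-reduce: drop elements whose leading term is divisible by another's, tail-reduce, and make monic.
Reduced Gröbner basis: {x - 1, y - 4}.

From the last basis element, y - 4 = 0, so y takes values in {4}. Each choice, substituted upward through the basis, yields the corresponding point(s) of the solution set.
  y = 4: the earlier basis element becomes x - 1 = 0, giving x = 1 — point (1, 4).

{(1, 4)}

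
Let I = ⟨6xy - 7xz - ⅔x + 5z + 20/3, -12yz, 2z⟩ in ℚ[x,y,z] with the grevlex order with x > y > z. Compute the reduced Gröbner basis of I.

The reduced Gröbner basis is the canonical form of the ideal for this ordering.

f_1 = 6xy - 7xz - ⅔x + 5z + 20/3, LT = xy.
f_2 = -12yz, LT = yz.
f_3 = 2z, LT = z.

The S-polynomials (S(f_1,f_2), S(f_1,f_3), S(f_2,f_3)) all reduce to 0 modulo the current basis, so we have a Gröbner basis.
Inter-reduce: drop elements whose leading term is divisible by another's, tail-reduce, and make monic.

G = {xy - 1/9x + 10/9, z}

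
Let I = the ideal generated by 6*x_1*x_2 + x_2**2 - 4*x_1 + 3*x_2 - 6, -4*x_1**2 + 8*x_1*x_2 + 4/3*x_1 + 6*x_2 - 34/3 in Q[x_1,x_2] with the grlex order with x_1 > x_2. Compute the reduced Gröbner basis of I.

G = {x_2**3 - 28/39*x_2**2 + 64/39*x_1 + 77/13*x_2 - 102/13, x_1**2 + 1/3*x_2**2 - 5/3*x_1 - 1/2*x_2 + 5/6, x_1*x_2 + 1/6*x_2**2 - 2/3*x_1 + 1/2*x_2 - 1}

f_1 = 6*x_1*x_2 + x_2**2 - 4*x_1 + 3*x_2 - 6, LT = x_1*x_2.
f_2 = -4*x_1**2 + 8*x_1*x_2 + 4/3*x_1 + 6*x_2 - 34/3, LT = x_1**2.

S(f_1,f_2): lcm = x_1**2*x_2. S = 13/6*x_1*x_2**2 - 2/3*x_1**2 + 5/6*x_1*x_2 + 3/2*x_2**2 - x_1 - 17/6*x_2.
  leading term x_1*x_2**2: subtract (13/36*x_2)·f_1 from 13/6*x_1*x_2**2 - 2/3*x_1**2 + 5/6*x_1*x_2 + 3/2*x_2**2 - x_1 - 17/6*x_2 → -13/36*x_2**3 - 2/3*x_1**2 + 41/18*x_1*x_2 + 5/12*x_2**2 - x_1 - 2/3*x_2
  leading term x_2**3: no divisor's leading term divides it; move -13/36*x_2**3 to the remainder.
  leading term x_1**2: subtract (1/6)·f_2 from -2/3*x_1**2 + 41/18*x_1*x_2 + 5/12*x_2**2 - x_1 - 2/3*x_2 → 17/18*x_1*x_2 + 5/12*x_2**2 - 11/9*x_1 - 5/3*x_2 + 17/9
  leading term x_1*x_2: subtract (17/108)·f_1 from 17/18*x_1*x_2 + 5/12*x_2**2 - 11/9*x_1 - 5/3*x_2 + 17/9 → 7/27*x_2**2 - 16/27*x_1 - 77/36*x_2 + 17/6
  leading term x_2**2: no divisor's leading term divides it; move 7/27*x_2**2 to the remainder.
  leading term x_1: no divisor's leading term divides it; move -16/27*x_1 to the remainder.
  leading term x_2: no divisor's leading term divides it; move -77/36*x_2 to the remainder.
  leading term 1: no divisor's leading term divides it; move 17/6 to the remainder.
  remainder -13/36*x_2**3 + 7/27*x_2**2 - 16/27*x_1 - 77/36*x_2 + 17/6 ≠ 0; add g_3 = -13/36*x_2**3 + 7/27*x_2**2 - 16/27*x_1 - 77/36*x_2 + 17/6 to the basis.

The other S-polynomials (S(f_1,g_3), S(f_2,g_3)) all reduce to 0 modulo the current basis, so we have a Gröbner basis.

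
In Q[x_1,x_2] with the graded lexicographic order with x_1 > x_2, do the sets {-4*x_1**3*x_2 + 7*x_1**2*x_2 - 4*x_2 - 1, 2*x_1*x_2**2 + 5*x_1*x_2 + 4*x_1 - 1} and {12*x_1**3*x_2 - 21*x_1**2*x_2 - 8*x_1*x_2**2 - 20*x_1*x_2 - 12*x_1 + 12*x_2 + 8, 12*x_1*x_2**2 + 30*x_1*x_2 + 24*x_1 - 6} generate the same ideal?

No, the ideals differ.

Since reduced Gröbner bases are canonical representatives of ideals under a given ordering, it suffices to compute and compare them.
Buchberger on the first generating set:
f_1 = -4*x_1**3*x_2 + 7*x_1**2*x_2 - 4*x_2 - 1, LT = x_1**3*x_2.
f_2 = 2*x_1*x_2**2 + 5*x_1*x_2 + 4*x_1 - 1, LT = x_1*x_2**2.

S(f_1,f_2): lcm = x_1**3*x_2**2. S = -5/2*x_1**3*x_2 - 7/4*x_1**2*x_2**2 - 2*x_1**3 + 1/2*x_1**2 + x_2**2 + 1/4*x_2.
  reduce S modulo (f_1, f_2):
  remainder -2*x_1**3 + 4*x_1**2 + x_2**2 - 7/8*x_1 + 11/4*x_2 + 5/8 ≠ 0; add g_3 = -2*x_1**3 + 4*x_1**2 + x_2**2 - 7/8*x_1 + 11/4*x_2 + 5/8 to the basis.

S(f_1,g_3): lcm = x_1**3*x_2. S = 1/4*x_1**2*x_2 + 1/2*x_2**3 - 7/16*x_1*x_2 + 11/8*x_2**2 + 21/16*x_2 + 1/4.
  reduce S modulo (f_1, f_2, g_3):
  remainder 1/4*x_1**2*x_2 + 1/2*x_2**3 - 7/16*x_1*x_2 + 11/8*x_2**2 + 21/16*x_2 + 1/4 ≠ 0; add g_4 = 1/4*x_1**2*x_2 + 1/2*x_2**3 - 7/16*x_1*x_2 + 11/8*x_2**2 + 21/16*x_2 + 1/4 to the basis.

S(f_2,g_3): lcm = x_1**3*x_2**2. S = 5/2*x_1**3*x_2 + 2*x_1**2*x_2**2 + 1/2*x_2**4 + 2*x_1**3 - 7/16*x_1*x_2**2 + 11/8*x_2**3 - 1/2*x_1**2 + 5/16*x_2**2.
  reduce S modulo (f_1, f_2, g_3, g_4):
  remainder 1/2*x_2**4 + 21/8*x_2**3 - 1/2*x_1**2 + 19/4*x_2**2 + x_1 + 113/32*x_2 + 13/32 ≠ 0; add g_5 = 1/2*x_2**4 + 21/8*x_2**3 - 1/2*x_1**2 + 19/4*x_2**2 + x_1 + 113/32*x_2 + 13/32 to the basis.

The other S-polynomials (S(f_1,g_4), S(f_2,g_4), S(g_3,g_4), S(f_1,g_5), S(f_2,g_5), S(g_3,g_5), S(g_4,g_5)) all reduce to 0 modulo the current basis, so we have a Gröbner basis.
Inter-reduce: drop elements whose leading term is divisible by another's, tail-reduce, and make monic.
Reduced Gröbner basis: {x_2**4 + 21/4*x_2**3 - x_1**2 + 19/2*x_2**2 + 2*x_1 + 113/16*x_2 + 13/16, x_1**3 - 2*x_1**2 - 1/2*x_2**2 + 7/16*x_1 - 11/8*x_2 - 5/16, x_1**2*x_2 + 2*x_2**3 - 7/4*x_1*x_2 + 11/2*x_2**2 + 21/4*x_2 + 1, x_1*x_2**2 + 5/2*x_1*x_2 + 2*x_1 - 1/2}.

Buchberger on the second generating set:
h_1 = 12*x_1**3*x_2 - 21*x_1**2*x_2 - 8*x_1*x_2**2 - 20*x_1*x_2 - 12*x_1 + 12*x_2 + 8, LT = x_1**3*x_2.
h_2 = 12*x_1*x_2**2 + 30*x_1*x_2 + 24*x_1 - 6, LT = x_1*x_2**2.

S(h_1,h_2): lcm = x_1**3*x_2**2. S = -5/2*x_1**3*x_2 - 7/4*x_1**2*x_2**2 - 2/3*x_1*x_2**3 - 2*x_1**3 - 5/3*x_1*x_2**2 + 1/2*x_1**2 - x_1*x_2 + x_2**2 + 2/3*x_2.
  reduce S modulo (h_1, h_2):
  remainder -2*x_1**3 + 4*x_1**2 + 1/3*x_1*x_2 + x_2**2 - 1/24*x_1 + 17/6*x_2 + 5/6 ≠ 0; add k_3 = -2*x_1**3 + 4*x_1**2 + 1/3*x_1*x_2 + x_2**2 - 1/24*x_1 + 17/6*x_2 + 5/6 to the basis.

S(h_1,k_3): lcm = x_1**3*x_2. S = 1/4*x_1**2*x_2 - 1/2*x_1*x_2**2 + 1/2*x_2**3 - 27/16*x_1*x_2 + 17/12*x_2**2 - x_1 + 17/12*x_2 + 2/3.
  reduce S modulo (h_1, h_2, k_3):
  remainder 1/4*x_1**2*x_2 + 1/2*x_2**3 - 7/16*x_1*x_2 + 17/12*x_2**2 + 17/12*x_2 + 5/12 ≠ 0; add k_4 = 1/4*x_1**2*x_2 + 1/2*x_2**3 - 7/16*x_1*x_2 + 17/12*x_2**2 + 17/12*x_2 + 5/12 to the basis.

S(h_2,k_3): lcm = x_1**3*x_2**2. S = 5/2*x_1**3*x_2 + 2*x_1**2*x_2**2 + 1/6*x_1*x_2**3 + 1/2*x_2**4 + 2*x_1**3 - 1/48*x_1*x_2**2 + 17/12*x_2**3 - 1/2*x_1**2 + 5/12*x_2**2.
  reduce S modulo (h_1, h_2, k_3, k_4):
  remainder 1/2*x_2**4 + 8/3*x_2**3 - 1/2*x_1**2 + 119/24*x_2**2 + x_1 + 95/24*x_2 + 79/96 ≠ 0; add k_5 = 1/2*x_2**4 + 8/3*x_2**3 - 1/2*x_1**2 + 119/24*x_2**2 + x_1 + 95/24*x_2 + 79/96 to the basis.

The other S-polynomials (S(h_1,k_4), S(h_2,k_4), S(k_3,k_4), S(h_1,k_5), S(h_2,k_5), S(k_3,k_5), S(k_4,k_5)) all reduce to 0 modulo the current basis, so we have a Gröbner basis.
Inter-reduce: drop elements whose leading term is divisible by another's, tail-reduce, and make monic.
Reduced Gröbner basis: {x_2**4 + 16/3*x_2**3 - x_1**2 + 119/12*x_2**2 + 2*x_1 + 95/12*x_2 + 79/48, x_1**3 - 2*x_1**2 - 1/6*x_1*x_2 - 1/2*x_2**2 + 1/48*x_1 - 17/12*x_2 - 5/12, x_1**2*x_2 + 2*x_2**3 - 7/4*x_1*x_2 + 17/3*x_2**2 + 17/3*x_2 + 5/3, x_1*x_2**2 + 5/2*x_1*x_2 + 2*x_1 - 1/2}.

The bases are distinct; the ideals are different.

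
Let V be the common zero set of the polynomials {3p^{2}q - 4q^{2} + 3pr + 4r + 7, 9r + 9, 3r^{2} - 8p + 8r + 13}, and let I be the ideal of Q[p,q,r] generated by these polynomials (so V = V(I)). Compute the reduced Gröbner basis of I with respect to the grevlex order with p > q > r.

f_1 = 3p^{2}q - 4q^{2} + 3pr + 4r + 7, LT = p^{2}q.
f_2 = 9r + 9, LT = r.
f_3 = 3r^{2} - 8p + 8r + 13, LT = r^{2}.

S(f_2,f_3): lcm = r^{2}. S = \tfrac{8}{3}p - \tfrac{5}{3}r - \tfrac{13}{3}.
  reduce S modulo (f_1, f_2, f_3):
  remainder \tfrac{8}{3}p - \tfrac{8}{3} ≠ 0; add g_4 = \tfrac{8}{3}p - \tfrac{8}{3} to the basis.

S(f_1,g_4): lcm = p^{2}q. S = pq - \tfrac{4}{3}q^{2} + pr + \tfrac{4}{3}r + \tfrac{7}{3}.
  reduce S modulo (f_1, f_2, f_3, g_4):
  remainder -\tfrac{4}{3}q^{2} + q ≠ 0; add g_5 = -\tfrac{4}{3}q^{2} + q to the basis.

The other S-polynomials (S(f_1,f_2), S(f_1,f_3), S(f_2,g_4), S(f_3,g_4), S(f_1,g_5), S(f_2,g_5), S(f_3,g_5), S(g_4,g_5)) all reduce to 0 modulo the current basis, so we have a Gröbner basis.
Inter-reduce: drop elements whose leading term is divisible by another's, tail-reduce, and make monic.

G = {q^{2} - \tfrac{3}{4}q, p - 1, r + 1}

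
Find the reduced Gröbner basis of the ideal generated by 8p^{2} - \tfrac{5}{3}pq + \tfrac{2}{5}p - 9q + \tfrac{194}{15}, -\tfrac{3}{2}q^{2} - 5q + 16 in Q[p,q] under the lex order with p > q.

f_1 = 8p^{2} - \tfrac{5}{3}pq + \tfrac{2}{5}p - 9q + \tfrac{194}{15}, LT = p^{2}.
f_2 = -\tfrac{3}{2}q^{2} - 5q + 16, LT = q^{2}.

The S-polynomials (S(f_1,f_2)) all reduce to 0 modulo the current basis, so we have a Gröbner basis.

G = {p^{2} - \tfrac{5}{24}pq + \tfrac{1}{20}p - \tfrac{9}{8}q + \tfrac{97}{60}, q^{2} + \tfrac{10}{3}q - \tfrac{32}{3}}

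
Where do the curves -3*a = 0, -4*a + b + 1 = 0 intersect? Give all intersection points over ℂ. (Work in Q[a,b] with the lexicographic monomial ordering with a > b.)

Compute a lex Gröbner basis by Buchberger's algorithm.
f_1 = -3*a, LT = a.
f_2 = -4*a + b + 1, LT = a.

S(f_1,f_2): lcm = a. S = 1/4*b + 1/4.
  leading term b: no divisor's leading term divides it; move 1/4*b to the remainder.
  leading term 1: no divisor's leading term divides it; move 1/4 to the remainder.
  remainder 1/4*b + 1/4 ≠ 0; add h_3 = 1/4*b + 1/4 to the basis.

The other S-polynomials (S(f_1,h_3), S(f_2,h_3)) all reduce to 0 modulo the current basis, so we have a Gröbner basis.
Inter-reduce: drop elements whose leading term is divisible by another's, tail-reduce, and make monic.
Reduced Gröbner basis: {a, b + 1}.

A lex Gröbner basis eliminates variables successively. Here b + 1 depends only on b, with roots {-1}; lifting each root through the earlier basis elements recovers the full solutions.
  b = -1: the earlier basis element becomes a = 0, giving a = 0 — point (0, -1).
Each listed point satisfies every original equation (direct substitution).
This is the nonlinear analogue of row-reducing a linear system.

{(0, -1)}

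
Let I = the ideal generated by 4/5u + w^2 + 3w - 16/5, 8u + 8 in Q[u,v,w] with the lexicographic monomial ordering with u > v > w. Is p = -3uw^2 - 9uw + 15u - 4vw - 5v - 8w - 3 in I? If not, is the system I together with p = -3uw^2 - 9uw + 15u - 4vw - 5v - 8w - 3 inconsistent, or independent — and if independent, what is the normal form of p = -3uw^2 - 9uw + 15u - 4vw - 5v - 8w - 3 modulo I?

First compute the reduced Gröbner basis of I by Buchberger's algorithm.
f_1 = 4/5u + w^2 + 3w - 16/5, LT = u.
f_2 = 8u + 8, LT = u.

S(f_1,f_2): lcm = u. S = 5/4w^2 + 15/4w - 5.
  leading term w^2: no divisor's leading term divides it; move 5/4w^2 to the remainder.
  leading term w: no divisor's leading term divides it; move 15/4w to the remainder.
  leading term 1: no divisor's leading term divides it; move -5 to the remainder.
  remainder 5/4w^2 + 15/4w - 5 ≠ 0; add h_3 = 5/4w^2 + 15/4w - 5 to the basis.

S(f_1,h_3): leading monomials are coprime, so the S-polynomial reduces to 0 (Buchberger's first criterion).
S(f_2,h_3): leading monomials are coprime, so the S-polynomial reduces to 0 (Buchberger's first criterion).
Every S-polynomial of the final basis reduces to 0, so we have a Gröbner basis.
Inter-reduce: drop elements whose leading term is divisible by another's, tail-reduce, and make monic.
Reduced Gröbner basis: {u + 1, w^2 + 3w - 4}.
Label its elements g_1 = u + 1, g_2 = w^2 + 3w - 4.

Reduce p = -3uw^2 - 9uw + 15u - 4vw - 5v - 8w - 3 modulo G:
  leading term uw^2: subtract (-3w^2)·g_1 from -3uw^2 - 9uw + 15u - 4vw - 5v - 8w - 3 → -9uw + 15u - 4vw - 5v + 3w^2 - 8w - 3
  leading term uw: subtract (-9w)·g_1 from -9uw + 15u - 4vw - 5v + 3w^2 - 8w - 3 → 15u - 4vw - 5v + 3w^2 + w - 3
  leading term u: subtract (15)·g_1 from 15u - 4vw - 5v + 3w^2 + w - 3 → -4vw - 5v + 3w^2 + w - 18
  leading term vw: no divisor's leading term divides it; move -4vw to the remainder.
  leading term v: no divisor's leading term divides it; move -5v to the remainder.
  leading term w^2: subtract (3)·g_2 from 3w^2 + w - 18 → -8w - 6
  leading term w: no divisor's leading term divides it; move -8w to the remainder.
  leading term 1: no divisor's leading term divides it; move -6 to the remainder.
  normal form = -4vw - 5v - 8w - 6.
The normal form is nonzero, so p ∉ I. Since p minus its normal form lies in I, I + (p) = I + (r) where r = -4vw - 5v - 8w - 6; decide whether this ideal is the whole ring.
Run Buchberger on G together with r (pairs among the g_i already reduce to 0 since G is a Gröbner basis):
g_1 = u + 1, LT = u.
g_2 = w^2 + 3w - 4, LT = w^2.
r = -4vw - 5v - 8w - 6, LT = vw.

S(g_1,g_2): leading monomials are coprime, so the S-polynomial reduces to 0 (Buchberger's first criterion).
S(g_1,r): leading monomials are coprime, so the S-polynomial reduces to 0 (Buchberger's first criterion).
S(g_2,r): lcm = vw^2. S = 7/4vw - 4v - 2w^2 - 3/2w.
  leading term vw: subtract (-7/16)·r from 7/4vw - 4v - 2w^2 - 3/2w → -99/16v - 2w^2 - 5w - 21/8
  leading term v: no divisor's leading term divides it; move -99/16v to the remainder.
  leading term w^2: subtract (-2)·g_2 from -2w^2 - 5w - 21/8 → w - 85/8
  leading term w: no divisor's leading term divides it; move w to the remainder.
  leading term 1: no divisor's leading term divides it; move -85/8 to the remainder.
  remainder -99/16v + w - 85/8 ≠ 0; add m_4 = -99/16v + w - 85/8 to the basis.

S(g_1,m_4): leading monomials are coprime, so the S-polynomial reduces to 0 (Buchberger's first criterion).
S(g_2,m_4): leading monomials are coprime, so the S-polynomial reduces to 0 (Buchberger's first criterion).
S(r,m_4): lcm = vw. S = 5/4v + 16/99w^2 + 28/99w + 3/2.
  leading term v: subtract (-20/99)·m_4 from 5/4v + 16/99w^2 + 28/99w + 3/2 → 16/99w^2 + 16/33w - 64/99
  leading term w^2: subtract (16/99)·g_2 from 16/99w^2 + 16/33w - 64/99 → 0
  remainder 0.

Every S-polynomial of the final basis reduces to 0, so we have a Gröbner basis.
Inter-reduce: drop elements whose leading term is divisible by another's, tail-reduce, and make monic.
Reduced Gröbner basis: {u + 1, v - 16/99w + 170/99, w^2 + 3w - 4}.
The reduced Gröbner basis of I + (p) is {u + 1, v - 16/99w + 170/99, w^2 + 3w - 4} ≠ {1}, a proper ideal, so the enlarged system stays consistent: p is independent of I, with normal form -4vw - 5v - 8w - 6.

The remainder on division by a Gröbner basis is unique — it is the normal form.

-3uw^2 - 9uw + 15u - 4vw - 5v - 8w - 3 is independent of I; its normal form modulo I is -4vw - 5v - 8w - 6.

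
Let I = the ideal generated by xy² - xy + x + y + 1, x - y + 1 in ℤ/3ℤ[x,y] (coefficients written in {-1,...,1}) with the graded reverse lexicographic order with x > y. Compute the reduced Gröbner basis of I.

G = {y³ + y², x - y + 1}

f_1 = xy² - xy + x + y + 1, LT = xy².
f_2 = x - y + 1, LT = x.

S(f_1,f_2): lcm = xy². S = y³ - xy - y² + x + y + 1.
  reduce S modulo (f_1, f_2):
  remainder y³ + y² ≠ 0; add g_3 = y³ + y² to the basis.

The other S-polynomials (S(f_1,g_3), S(f_2,g_3)) all reduce to 0 modulo the current basis, so we have a Gröbner basis.
Inter-reduce: drop elements whose leading term is divisible by another's, tail-reduce, and make monic.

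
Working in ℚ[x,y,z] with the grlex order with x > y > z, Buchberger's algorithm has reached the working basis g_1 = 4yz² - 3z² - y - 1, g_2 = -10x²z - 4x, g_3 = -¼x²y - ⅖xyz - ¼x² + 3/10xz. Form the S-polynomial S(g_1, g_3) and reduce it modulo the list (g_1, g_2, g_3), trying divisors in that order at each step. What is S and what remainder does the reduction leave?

S(g_1, g_3) = -8/5xyz³ - 7/4x²z² + 6/5xz³ - ¼x²y - ¼x²; remainder on division = 0.

lcm(LM(g_1), LM(g_3)) = x²yz².
S = (lcm/LT(g_1))·g_1 − (lcm/LT(g_3))·g_3 = -8/5xyz³ - 7/4x²z² + 6/5xz³ - ¼x²y - ¼x².
Reduce S modulo (g_1, g_2, g_3) in that order:
  leading term xyz³: subtract (-⅖xz)·g_1 from -8/5xyz³ - 7/4x²z² + 6/5xz³ - ¼x²y - ¼x² → -7/4x²z² - ¼x²y - ⅖xyz - ¼x² - ⅖xz
  leading term x²z²: subtract (7/40z)·g_2 from -7/4x²z² - ¼x²y - ⅖xyz - ¼x² - ⅖xz → -¼x²y - ⅖xyz - ¼x² + 3/10xz
  leading term x²y: subtract (1)·g_3 from -¼x²y - ⅖xyz - ¼x² + 3/10xz → 0
The remainder is 0, so this S-polynomial contributes no new basis element.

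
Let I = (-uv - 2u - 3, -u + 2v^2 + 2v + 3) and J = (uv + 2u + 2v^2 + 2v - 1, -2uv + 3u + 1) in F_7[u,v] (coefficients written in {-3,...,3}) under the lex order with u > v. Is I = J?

No, the ideals differ.

Two ideals are equal iff their reduced Gröbner bases coincide (the reduced basis is unique for a fixed ordering).
Buchberger on the first generating set:
f_1 = -uv - 2u - 3, LT = uv.
f_2 = -u + 2v^2 + 2v + 3, LT = u.

S(f_1,f_2): lcm = uv. S = 2u + 2v^3 + 2v^2 + 3v + 3.
  leading term u: subtract (-2)·f_2 from 2u + 2v^3 + 2v^2 + 3v + 3 → 2v^3 - v^2 + 2
  leading term v^3: no divisor's leading term divides it; move 2v^3 to the remainder.
  leading term v^2: no divisor's leading term divides it; move -v^2 to the remainder.
  leading term 1: no divisor's leading term divides it; move 2 to the remainder.
  remainder 2v^3 - v^2 + 2 ≠ 0; add g_3 = 2v^3 - v^2 + 2 to the basis.

S(f_1,g_3): lcm = uv^3. S = -uv^2 - u + 3v^2.
  leading term uv^2: subtract (v)·f_1 from -uv^2 - u + 3v^2 → 2uv - u + 3v^2 + 3v
  leading term uv: subtract (-2)·f_1 from 2uv - u + 3v^2 + 3v → 2u + 3v^2 + 3v + 1
  leading term u: subtract (-2)·f_2 from 2u + 3v^2 + 3v + 1 → 0
  remainder 0.

S(f_2,g_3): leading monomials are coprime, so the S-polynomial reduces to 0 (Buchberger's first criterion).
Every S-polynomial of the final basis reduces to 0, so we have a Gröbner basis.
Inter-reduce: drop elements whose leading term is divisible by another's, tail-reduce, and make monic.
Reduced Gröbner basis: {u - 2v^2 - 2v - 3, v^3 + 3v^2 + 1}.

Buchberger on the second generating set:
h_1 = uv + 2u + 2v^2 + 2v - 1, LT = uv.
h_2 = -2uv + 3u + 1, LT = uv.

S(h_1,h_2): lcm = uv. S = 2v^2 + 2v + 3.
  leading term v^2: no divisor's leading term divides it; move 2v^2 to the remainder.
  leading term v: no divisor's leading term divides it; move 2v to the remainder.
  leading term 1: no divisor's leading term divides it; move 3 to the remainder.
  remainder 2v^2 + 2v + 3 ≠ 0; add k_3 = 2v^2 + 2v + 3 to the basis.

S(h_1,k_3): lcm = uv^2. S = uv + 2u + 2v^3 + 2v^2 - v.
  leading term uv: subtract (1)·h_1 from uv + 2u + 2v^3 + 2v^2 - v → 2v^3 - 3v + 1
  leading term v^3: subtract (v)·k_3 from 2v^3 - 3v + 1 → -2v^2 + v + 1
  leading term v^2: subtract (-1)·k_3 from -2v^2 + v + 1 → 3v - 3
  leading term v: no divisor's leading term divides it; move 3v to the remainder.
  leading term 1: no divisor's leading term divides it; move -3 to the remainder.
  remainder 3v - 3 ≠ 0; add k_4 = 3v - 3 to the basis.

S(h_2,k_3): lcm = uv^2. S = uv + 2u + 3v.
  leading term uv: subtract (1)·h_1 from uv + 2u + 3v → -2v^2 + v + 1
  leading term v^2: subtract (-1)·k_3 from -2v^2 + v + 1 → 3v - 3
  leading term v: subtract (1)·k_4 from 3v - 3 → 0
  remainder 0.

S(h_1,k_4): lcm = uv. S = 3u + 2v^2 + 2v - 1.
  leading term u: no divisor's leading term divides it; move 3u to the remainder.
  leading term v^2: subtract (1)·k_3 from 2v^2 + 2v - 1 → 3
  leading term 1: no divisor's leading term divides it; move 3 to the remainder.
  remainder 3u + 3 ≠ 0; add k_5 = 3u + 3 to the basis.

S(h_2,k_4): lcm = uv. S = 3u + 3.
  leading term u: subtract (1)·k_5 from 3u + 3 → 0
  remainder 0.

S(k_3,k_4): lcm = v^2. S = 2v - 2.
  leading term v: subtract (3)·k_4 from 2v - 2 → 0
  remainder 0.

S(h_1,k_5): lcm = uv. S = 2u + 2v^2 + v - 1.
  leading term u: subtract (3)·k_5 from 2u + 2v^2 + v - 1 → 2v^2 + v - 3
  leading term v^2: subtract (1)·k_3 from 2v^2 + v - 3 → -v + 1
  leading term v: subtract (2)·k_4 from -v + 1 → 0
  remainder 0.

S(h_2,k_5): lcm = uv. S = 2u - v + 3.
  leading term u: subtract (3)·k_5 from 2u - v + 3 → -v + 1
  leading term v: subtract (2)·k_4 from -v + 1 → 0
  remainder 0.

S(k_3,k_5): leading monomials are coprime, so the S-polynomial reduces to 0 (Buchberger's first criterion).
S(k_4,k_5): leading monomials are coprime, so the S-polynomial reduces to 0 (Buchberger's first criterion).
Every S-polynomial of the final basis reduces to 0, so we have a Gröbner basis.
Inter-reduce: drop elements whose leading term is divisible by another's, tail-reduce, and make monic.
Reduced Gröbner basis: {u + 1, v - 1}.

These differ, so the ideals are not equal.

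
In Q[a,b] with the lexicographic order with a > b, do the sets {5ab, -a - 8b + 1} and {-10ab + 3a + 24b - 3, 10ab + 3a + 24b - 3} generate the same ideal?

Since reduced Gröbner bases are canonical representatives of ideals under a given ordering, it suffices to compute and compare them.
Buchberger on the first generating set:
f_1 = 5ab, LT = ab.
f_2 = -a - 8b + 1, LT = a.

S(f_1,f_2): lcm = ab. S = -8b^2 + b.
  leading term b^2: no divisor's leading term divides it; move -8b^2 to the remainder.
  leading term b: no divisor's leading term divides it; move b to the remainder.
  remainder -8b^2 + b ≠ 0; add g_3 = -8b^2 + b to the basis.

The other S-polynomials (S(f_1,g_3), S(f_2,g_3)) all reduce to 0 modulo the current basis, so we have a Gröbner basis.
Inter-reduce: drop elements whose leading term is divisible by another's, tail-reduce, and make monic.
Reduced Gröbner basis: {a + 8b - 1, b^2 - 1/8b}.

Buchberger on the second generating set:
h_1 = -10ab + 3a + 24b - 3, LT = ab.
h_2 = 10ab + 3a + 24b - 3, LT = ab.

S(h_1,h_2): lcm = ab. S = -3/5a - 24/5b + 3/5.
  leading term a: no divisor's leading term divides it; move -3/5a to the remainder.
  leading term b: no divisor's leading term divides it; move -24/5b to the remainder.
  leading term 1: no divisor's leading term divides it; move 3/5 to the remainder.
  remainder -3/5a - 24/5b + 3/5 ≠ 0; add k_3 = -3/5a - 24/5b + 3/5 to the basis.

S(h_1,k_3): lcm = ab. S = -3/10a - 8b^2 - 7/5b + 3/10.
  leading term a: subtract (1/2)·k_3 from -3/10a - 8b^2 - 7/5b + 3/10 → -8b^2 + b
  leading term b^2: no divisor's leading term divides it; move -8b^2 to the remainder.
  leading term b: no divisor's leading term divides it; move b to the remainder.
  remainder -8b^2 + b ≠ 0; add k_4 = -8b^2 + b to the basis.

The other S-polynomials (S(h_2,k_3), S(h_1,k_4), S(h_2,k_4), S(k_3,k_4)) all reduce to 0 modulo the current basis, so we have a Gröbner basis.
Inter-reduce: drop elements whose leading term is divisible by another's, tail-reduce, and make monic.
Reduced Gröbner basis: {a + 8b - 1, b^2 - 1/8b}.

These coincide, so the ideals are equal.

Yes, the ideals are equal.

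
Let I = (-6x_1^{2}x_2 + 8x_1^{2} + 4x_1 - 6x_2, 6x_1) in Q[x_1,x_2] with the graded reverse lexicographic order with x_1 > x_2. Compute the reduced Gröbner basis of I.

G = {x_1, x_2}

Buchberger's algorithm terminates because the ascending chain of leading-term ideals stabilizes.

f_1 = -6x_1^{2}x_2 + 8x_1^{2} + 4x_1 - 6x_2, LT = x_1^{2}x_2.
f_2 = 6x_1, LT = x_1.

S(f_1,f_2): lcm = x_1^{2}x_2. S = -\tfrac{4}{3}x_1^{2} - \tfrac{2}{3}x_1 + x_2.
  leading term x_1^{2}: subtract (-\tfrac{2}{9}x_1)·f_2 from -\tfrac{4}{3}x_1^{2} - \tfrac{2}{3}x_1 + x_2 → -\tfrac{2}{3}x_1 + x_2
  leading term x_1: subtract (-\tfrac{1}{9})·f_2 from -\tfrac{2}{3}x_1 + x_2 → x_2
  leading term x_2: no divisor's leading term divides it; move x_2 to the remainder.
  remainder x_2 ≠ 0; add g_3 = x_2 to the basis.

The other S-polynomials (S(f_1,g_3), S(f_2,g_3)) all reduce to 0 modulo the current basis, so we have a Gröbner basis.
Inter-reduce: drop elements whose leading term is divisible by another's, tail-reduce, and make monic.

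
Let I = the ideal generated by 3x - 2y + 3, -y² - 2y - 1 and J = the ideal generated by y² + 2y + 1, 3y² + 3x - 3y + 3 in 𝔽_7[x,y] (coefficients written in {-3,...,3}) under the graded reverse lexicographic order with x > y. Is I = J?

No, the ideals differ.

Since reduced Gröbner bases are canonical representatives of ideals under a given ordering, it suffices to compute and compare them.
Buchberger on the first generating set:
f_1 = 3x - 2y + 3, LT = x.
f_2 = -y² - 2y - 1, LT = y².

The S-polynomials (S(f_1,f_2)) all reduce to 0 modulo the current basis, so we have a Gröbner basis.
Inter-reduce: drop elements whose leading term is divisible by another's, tail-reduce, and make monic.
Reduced Gröbner basis: {y² + 2y + 1, x - 3y + 1}.

Buchberger on the second generating set:
h_1 = y² + 2y + 1, LT = y².
h_2 = 3y² + 3x - 3y + 3, LT = y².

S(h_1,h_2): lcm = y². S = -x + 3y.
  reduce S modulo (h_1, h_2):
  remainder -x + 3y ≠ 0; add k_3 = -x + 3y to the basis.

The other S-polynomials (S(h_1,k_3), S(h_2,k_3)) all reduce to 0 modulo the current basis, so we have a Gröbner basis.
Inter-reduce: drop elements whose leading term is divisible by another's, tail-reduce, and make monic.
Reduced Gröbner basis: {y² + 2y + 1, x - 3y}.

The bases are distinct; the ideals are different.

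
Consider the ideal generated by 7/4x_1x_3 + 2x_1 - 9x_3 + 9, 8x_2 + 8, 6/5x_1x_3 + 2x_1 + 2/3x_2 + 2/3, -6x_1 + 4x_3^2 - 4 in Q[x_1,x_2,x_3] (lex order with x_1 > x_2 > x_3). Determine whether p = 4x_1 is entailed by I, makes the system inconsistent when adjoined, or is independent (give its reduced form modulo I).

First compute the reduced Gröbner basis of I by Buchberger's algorithm.
f_1 = 7/4x_1x_3 + 2x_1 - 9x_3 + 9, LT = x_1x_3.
f_2 = 8x_2 + 8, LT = x_2.
f_3 = 6/5x_1x_3 + 2x_1 + 2/3x_2 + 2/3, LT = x_1x_3.
f_4 = -6x_1 + 4x_3^2 - 4, LT = x_1.

S(f_1,f_3): lcm = x_1x_3. S = -11/21x_1 - 5/9x_2 - 36/7x_3 + 289/63.
  leading term x_1: subtract (11/126)·f_4 from -11/21x_1 - 5/9x_2 - 36/7x_3 + 289/63 → -5/9x_2 - 22/63x_3^2 - 36/7x_3 + 311/63
  leading term x_2: subtract (-5/72)·f_2 from -5/9x_2 - 22/63x_3^2 - 36/7x_3 + 311/63 → -22/63x_3^2 - 36/7x_3 + 346/63
  leading term x_3^2: no divisor's leading term divides it; move -22/63x_3^2 to the remainder.
  leading term x_3: no divisor's leading term divides it; move -36/7x_3 to the remainder.
  leading term 1: no divisor's leading term divides it; move 346/63 to the remainder.
  remainder -22/63x_3^2 - 36/7x_3 + 346/63 ≠ 0; add h_5 = -22/63x_3^2 - 36/7x_3 + 346/63 to the basis.

S(f_1,f_4): lcm = x_1x_3. S = 8/7x_1 + 2/3x_3^3 - 122/21x_3 + 36/7.
  leading term x_1: subtract (-4/21)·f_4 from 8/7x_1 + 2/3x_3^3 - 122/21x_3 + 36/7 → 2/3x_3^3 + 16/21x_3^2 - 122/21x_3 + 92/21
  leading term x_3^3: subtract (-21/11x_3)·h_5 from 2/3x_3^3 + 16/21x_3^2 - 122/21x_3 + 92/21 → -2092/231x_3^2 + 360/77x_3 + 92/21
  leading term x_3^2: subtract (3138/121)·h_5 from -2092/231x_3^2 + 360/77x_3 + 92/21 → 16704/121x_3 - 16704/121
  leading term x_3: no divisor's leading term divides it; move 16704/121x_3 to the remainder.
  leading term 1: no divisor's leading term divides it; move -16704/121 to the remainder.
  remainder 16704/121x_3 - 16704/121 ≠ 0; add h_6 = 16704/121x_3 - 16704/121 to the basis.

The other S-polynomials (S(f_1,f_2), S(f_2,f_3), S(f_2,f_4), S(f_3,f_4), S(f_1,h_5), S(f_2,h_5), S(f_3,h_5), S(f_4,h_5), S(f_1,h_6), S(f_2,h_6), S(f_3,h_6), S(f_4,h_6), S(h_5,h_6)) all reduce to 0 modulo the current basis, so we have a Gröbner basis.
Inter-reduce: drop elements whose leading term is divisible by another's, tail-reduce, and make monic.
Reduced Gröbner basis: {x_1, x_2 + 1, x_3 - 1}.
Label its elements g_1 = x_1, g_2 = x_2 + 1, g_3 = x_3 - 1.

Reduce p = 4x_1 modulo G:
  leading term x_1: subtract (4)·g_1 from 4x_1 → 0
  normal form = 0.
Since the normal form is 0, p ∈ I.

4x_1 lies in I (it reduces to 0).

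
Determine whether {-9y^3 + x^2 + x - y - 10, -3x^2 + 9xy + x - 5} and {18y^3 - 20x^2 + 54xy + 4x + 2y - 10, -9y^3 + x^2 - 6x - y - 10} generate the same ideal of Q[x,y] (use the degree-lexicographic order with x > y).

For a fixed monomial order, each ideal has a unique reduced Gröbner basis; comparing bases decides equality.
Buchberger on the first generating set:
f_1 = -9y^3 + x^2 + x - y - 10, LT = y^3.
f_2 = -3x^2 + 9xy + x - 5, LT = x^2.

The S-polynomials (S(f_1,f_2)) all reduce to 0 modulo the current basis, so we have a Gröbner basis.
Inter-reduce: drop elements whose leading term is divisible by another's, tail-reduce, and make monic.
Reduced Gröbner basis: {y^3 - 1/3xy - 4/27x + 1/9y + 35/27, x^2 - 3xy - 1/3x + 5/3}.

Buchberger on the second generating set:
h_1 = 18y^3 - 20x^2 + 54xy + 4x + 2y - 10, LT = y^3.
h_2 = -9y^3 + x^2 - 6x - y - 10, LT = y^3.

S(h_1,h_2): lcm = y^3. S = -x^2 + 3xy - 4/9x - 5/3.
  leading term x^2: no divisor's leading term divides it; move -x^2 to the remainder.
  leading term xy: no divisor's leading term divides it; move 3xy to the remainder.
  leading term x: no divisor's leading term divides it; move -4/9x to the remainder.
  leading term 1: no divisor's leading term divides it; move -5/3 to the remainder.
  remainder -x^2 + 3xy - 4/9x - 5/3 ≠ 0; add k_3 = -x^2 + 3xy - 4/9x - 5/3 to the basis.

The other S-polynomials (S(h_1,k_3), S(h_2,k_3)) all reduce to 0 modulo the current basis, so we have a Gröbner basis.
Inter-reduce: drop elements whose leading term is divisible by another's, tail-reduce, and make monic.
Reduced Gröbner basis: {y^3 - 1/3xy + 58/81x + 1/9y + 35/27, x^2 - 3xy + 4/9x + 5/3}.

Since the reduced bases disagree, the two ideals are not the same.

No, the ideals differ.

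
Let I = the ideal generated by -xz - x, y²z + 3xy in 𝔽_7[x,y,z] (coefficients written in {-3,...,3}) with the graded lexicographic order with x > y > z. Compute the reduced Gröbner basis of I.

f_1 = -xz - x, LT = xz.
f_2 = y²z + 3xy, LT = y²z.

S(f_1,f_2): lcm = xy²z. S = -3x²y + xy².
  leading term x²y: no divisor's leading term divides it; move -3x²y to the remainder.
  leading term xy²: no divisor's leading term divides it; move xy² to the remainder.
  remainder -3x²y + xy² ≠ 0; add g_3 = -3x²y + xy² to the basis.

The other S-polynomials (S(f_1,g_3), S(f_2,g_3)) all reduce to 0 modulo the current basis, so we have a Gröbner basis.

G = {x²y + 2xy², y²z + 3xy, xz + x}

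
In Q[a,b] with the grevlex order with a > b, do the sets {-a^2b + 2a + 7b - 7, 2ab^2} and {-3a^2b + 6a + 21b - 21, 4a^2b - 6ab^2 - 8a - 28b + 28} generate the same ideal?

Yes, the ideals are equal.

Since reduced Gröbner bases are canonical representatives of ideals under a given ordering, it suffices to compute and compare them.
Buchberger on the first generating set:
f_1 = -a^2b + 2a + 7b - 7, LT = a^2b.
f_2 = 2ab^2, LT = ab^2.

S(f_1,f_2): lcm = a^2b^2. S = -2ab - 7b^2 + 7b.
  leading term ab: no divisor's leading term divides it; move -2ab to the remainder.
  leading term b^2: no divisor's leading term divides it; move -7b^2 to the remainder.
  leading term b: no divisor's leading term divides it; move 7b to the remainder.
  remainder -2ab - 7b^2 + 7b ≠ 0; add g_3 = -2ab - 7b^2 + 7b to the basis.

S(f_1,g_3): lcm = a^2b. S = -7/2ab^2 + 7/2ab - 2a - 7b + 7.
  leading term ab^2: subtract (-7/4)·f_2 from -7/2ab^2 + 7/2ab - 2a - 7b + 7 → 7/2ab - 2a - 7b + 7
  leading term ab: subtract (-7/4)·g_3 from 7/2ab - 2a - 7b + 7 → -49/4b^2 - 2a + 21/4b + 7
  leading term b^2: no divisor's leading term divides it; move -49/4b^2 to the remainder.
  leading term a: no divisor's leading term divides it; move -2a to the remainder.
  leading term b: no divisor's leading term divides it; move 21/4b to the remainder.
  leading term 1: no divisor's leading term divides it; move 7 to the remainder.
  remainder -49/4b^2 - 2a + 21/4b + 7 ≠ 0; add g_4 = -49/4b^2 - 2a + 21/4b + 7 to the basis.

S(f_1,g_4): lcm = a^2b^2. S = -8/49a^3 + 3/7a^2b + 4/7a^2 - 2ab - 7b^2 + 7b.
  leading term a^3: no divisor's leading term divides it; move -8/49a^3 to the remainder.
  leading term a^2b: subtract (-3/7)·f_1 from 3/7a^2b + 4/7a^2 - 2ab - 7b^2 + 7b → 4/7a^2 - 2ab - 7b^2 + 6/7a + 10b - 3
  leading term a^2: no divisor's leading term divides it; move 4/7a^2 to the remainder.
  leading term ab: subtract (1)·g_3 from -2ab - 7b^2 + 6/7a + 10b - 3 → 6/7a + 3b - 3
  leading term a: no divisor's leading term divides it; move 6/7a to the remainder.
  leading term b: no divisor's leading term divides it; move 3b to the remainder.
  leading term 1: no divisor's leading term divides it; move -3 to the remainder.
  remainder -8/49a^3 + 4/7a^2 + 6/7a + 3b - 3 ≠ 0; add g_5 = -8/49a^3 + 4/7a^2 + 6/7a + 3b - 3 to the basis.

S(f_2,g_4): lcm = ab^2. S = -8/49a^2 + 3/7ab + 4/7a.
  leading term a^2: no divisor's leading term divides it; move -8/49a^2 to the remainder.
  leading term ab: subtract (-3/14)·g_3 from 3/7ab + 4/7a → -3/2b^2 + 4/7a + 3/2b
  leading term b^2: subtract (6/49)·g_4 from -3/2b^2 + 4/7a + 3/2b → 40/49a + 6/7b - 6/7
  leading term a: no divisor's leading term divides it; move 40/49a to the remainder.
  leading term b: no divisor's leading term divides it; move 6/7b to the remainder.
  leading term 1: no divisor's leading term divides it; move -6/7 to the remainder.
  remainder -8/49a^2 + 40/49a + 6/7b - 6/7 ≠ 0; add g_6 = -8/49a^2 + 40/49a + 6/7b - 6/7 to the basis.

The other S-polynomials (S(f_2,g_3), S(g_3,g_4), S(f_1,g_5), S(f_2,g_5), S(g_3,g_5), S(g_4,g_5), S(f_1,g_6), S(f_2,g_6), S(g_3,g_6), S(g_4,g_6), S(g_5,g_6)) all reduce to 0 modulo the current basis, so we have a Gröbner basis.
Inter-reduce: drop elements whose leading term is divisible by another's, tail-reduce, and make monic.
Reduced Gröbner basis: {a^2 - 5a - 21/4b + 21/4, ab - 4/7a - 2b + 2, b^2 + 8/49a - 3/7b - 4/7}.

Buchberger on the second generating set:
h_1 = -3a^2b + 6a + 21b - 21, LT = a^2b.
h_2 = 4a^2b - 6ab^2 - 8a - 28b + 28, LT = a^2b.

S(h_1,h_2): lcm = a^2b. S = 3/2ab^2.
  leading term ab^2: no divisor's leading term divides it; move 3/2ab^2 to the remainder.
  remainder 3/2ab^2 ≠ 0; add k_3 = 3/2ab^2 to the basis.

S(h_1,k_3): lcm = a^2b^2. S = -2ab - 7b^2 + 7b.
  leading term ab: no divisor's leading term divides it; move -2ab to the remainder.
  leading term b^2: no divisor's leading term divides it; move -7b^2 to the remainder.
  leading term b: no divisor's leading term divides it; move 7b to the remainder.
  remainder -2ab - 7b^2 + 7b ≠ 0; add k_4 = -2ab - 7b^2 + 7b to the basis.

S(h_1,k_4): lcm = a^2b. S = -7/2ab^2 + 7/2ab - 2a - 7b + 7.
  leading term ab^2: subtract (-7/3)·k_3 from -7/2ab^2 + 7/2ab - 2a - 7b + 7 → 7/2ab - 2a - 7b + 7
  leading term ab: subtract (-7/4)·k_4 from 7/2ab - 2a - 7b + 7 → -49/4b^2 - 2a + 21/4b + 7
  leading term b^2: no divisor's leading term divides it; move -49/4b^2 to the remainder.
  leading term a: no divisor's leading term divides it; move -2a to the remainder.
  leading term b: no divisor's leading term divides it; move 21/4b to the remainder.
  leading term 1: no divisor's leading term divides it; move 7 to the remainder.
  remainder -49/4b^2 - 2a + 21/4b + 7 ≠ 0; add k_5 = -49/4b^2 - 2a + 21/4b + 7 to the basis.

S(h_1,k_5): lcm = a^2b^2. S = -8/49a^3 + 3/7a^2b + 4/7a^2 - 2ab - 7b^2 + 7b.
  leading term a^3: no divisor's leading term divides it; move -8/49a^3 to the remainder.
  leading term a^2b: subtract (-1/7)·h_1 from 3/7a^2b + 4/7a^2 - 2ab - 7b^2 + 7b → 4/7a^2 - 2ab - 7b^2 + 6/7a + 10b - 3
  leading term a^2: no divisor's leading term divides it; move 4/7a^2 to the remainder.
  leading term ab: subtract (1)·k_4 from -2ab - 7b^2 + 6/7a + 10b - 3 → 6/7a + 3b - 3
  leading term a: no divisor's leading term divides it; move 6/7a to the remainder.
  leading term b: no divisor's leading term divides it; move 3b to the remainder.
  leading term 1: no divisor's leading term divides it; move -3 to the remainder.
  remainder -8/49a^3 + 4/7a^2 + 6/7a + 3b - 3 ≠ 0; add k_6 = -8/49a^3 + 4/7a^2 + 6/7a + 3b - 3 to the basis.

S(k_3,k_5): lcm = ab^2. S = -8/49a^2 + 3/7ab + 4/7a.
  leading term a^2: no divisor's leading term divides it; move -8/49a^2 to the remainder.
  leading term ab: subtract (-3/14)·k_4 from 3/7ab + 4/7a → -3/2b^2 + 4/7a + 3/2b
  leading term b^2: subtract (6/49)·k_5 from -3/2b^2 + 4/7a + 3/2b → 40/49a + 6/7b - 6/7
  leading term a: no divisor's leading term divides it; move 40/49a to the remainder.
  leading term b: no divisor's leading term divides it; move 6/7b to the remainder.
  leading term 1: no divisor's leading term divides it; move -6/7 to the remainder.
  remainder -8/49a^2 + 40/49a + 6/7b - 6/7 ≠ 0; add k_7 = -8/49a^2 + 40/49a + 6/7b - 6/7 to the basis.

The other S-polynomials (S(h_2,k_3), S(h_2,k_4), S(k_3,k_4), S(h_2,k_5), S(k_4,k_5), S(h_1,k_6), S(h_2,k_6), S(k_3,k_6), S(k_4,k_6), S(k_5,k_6), S(h_1,k_7), S(h_2,k_7), S(k_3,k_7), S(k_4,k_7), S(k_5,k_7), S(k_6,k_7)) all reduce to 0 modulo the current basis, so we have a Gröbner basis.
Inter-reduce: drop elements whose leading term is divisible by another's, tail-reduce, and make monic.
Reduced Gröbner basis: {a^2 - 5a - 21/4b + 21/4, ab - 4/7a - 2b + 2, b^2 + 8/49a - 3/7b - 4/7}.

These coincide, so the ideals are equal.
The choice of monomial ordering does not affect the verdict — as long as both bases are computed under the same ordering, their equality decides ideal equality.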